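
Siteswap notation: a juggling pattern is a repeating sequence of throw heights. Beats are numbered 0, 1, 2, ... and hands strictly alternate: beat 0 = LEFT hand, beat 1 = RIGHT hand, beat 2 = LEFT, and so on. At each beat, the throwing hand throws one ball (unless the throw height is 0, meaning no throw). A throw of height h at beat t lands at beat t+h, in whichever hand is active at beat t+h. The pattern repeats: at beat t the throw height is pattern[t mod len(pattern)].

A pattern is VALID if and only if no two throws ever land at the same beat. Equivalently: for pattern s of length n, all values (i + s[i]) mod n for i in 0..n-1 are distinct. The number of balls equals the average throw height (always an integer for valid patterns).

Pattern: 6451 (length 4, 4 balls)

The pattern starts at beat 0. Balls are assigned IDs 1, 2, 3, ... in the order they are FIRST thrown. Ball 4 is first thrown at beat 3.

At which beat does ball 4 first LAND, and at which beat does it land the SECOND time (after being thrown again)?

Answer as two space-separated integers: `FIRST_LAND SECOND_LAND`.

Answer: 4 10

Derivation:
Beat 0 (L): throw ball1 h=6 -> lands@6:L; in-air after throw: [b1@6:L]
Beat 1 (R): throw ball2 h=4 -> lands@5:R; in-air after throw: [b2@5:R b1@6:L]
Beat 2 (L): throw ball3 h=5 -> lands@7:R; in-air after throw: [b2@5:R b1@6:L b3@7:R]
Beat 3 (R): throw ball4 h=1 -> lands@4:L; in-air after throw: [b4@4:L b2@5:R b1@6:L b3@7:R]
Beat 4 (L): throw ball4 h=6 -> lands@10:L; in-air after throw: [b2@5:R b1@6:L b3@7:R b4@10:L]
Beat 5 (R): throw ball2 h=4 -> lands@9:R; in-air after throw: [b1@6:L b3@7:R b2@9:R b4@10:L]
Beat 6 (L): throw ball1 h=5 -> lands@11:R; in-air after throw: [b3@7:R b2@9:R b4@10:L b1@11:R]
Beat 7 (R): throw ball3 h=1 -> lands@8:L; in-air after throw: [b3@8:L b2@9:R b4@10:L b1@11:R]
Beat 8 (L): throw ball3 h=6 -> lands@14:L; in-air after throw: [b2@9:R b4@10:L b1@11:R b3@14:L]
Beat 9 (R): throw ball2 h=4 -> lands@13:R; in-air after throw: [b4@10:L b1@11:R b2@13:R b3@14:L]
Beat 10 (L): throw ball4 h=5 -> lands@15:R; in-air after throw: [b1@11:R b2@13:R b3@14:L b4@15:R]
Ball 4: thrown@3 h=1 -> first land @4; rethrown@4 h=6 -> second land @10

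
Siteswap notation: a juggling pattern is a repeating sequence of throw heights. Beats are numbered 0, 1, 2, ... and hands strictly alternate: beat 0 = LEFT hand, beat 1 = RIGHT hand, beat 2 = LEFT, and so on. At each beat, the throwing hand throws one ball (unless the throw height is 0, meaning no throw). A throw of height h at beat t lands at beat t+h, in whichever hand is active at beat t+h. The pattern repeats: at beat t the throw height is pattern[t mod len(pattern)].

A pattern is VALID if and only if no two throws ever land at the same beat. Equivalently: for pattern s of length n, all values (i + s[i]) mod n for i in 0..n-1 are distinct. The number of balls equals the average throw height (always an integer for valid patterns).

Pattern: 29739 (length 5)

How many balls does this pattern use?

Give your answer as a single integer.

Pattern = [2, 9, 7, 3, 9], length n = 5
  position 0: throw height = 2, running sum = 2
  position 1: throw height = 9, running sum = 11
  position 2: throw height = 7, running sum = 18
  position 3: throw height = 3, running sum = 21
  position 4: throw height = 9, running sum = 30
Total sum = 30; balls = sum / n = 30 / 5 = 6

Answer: 6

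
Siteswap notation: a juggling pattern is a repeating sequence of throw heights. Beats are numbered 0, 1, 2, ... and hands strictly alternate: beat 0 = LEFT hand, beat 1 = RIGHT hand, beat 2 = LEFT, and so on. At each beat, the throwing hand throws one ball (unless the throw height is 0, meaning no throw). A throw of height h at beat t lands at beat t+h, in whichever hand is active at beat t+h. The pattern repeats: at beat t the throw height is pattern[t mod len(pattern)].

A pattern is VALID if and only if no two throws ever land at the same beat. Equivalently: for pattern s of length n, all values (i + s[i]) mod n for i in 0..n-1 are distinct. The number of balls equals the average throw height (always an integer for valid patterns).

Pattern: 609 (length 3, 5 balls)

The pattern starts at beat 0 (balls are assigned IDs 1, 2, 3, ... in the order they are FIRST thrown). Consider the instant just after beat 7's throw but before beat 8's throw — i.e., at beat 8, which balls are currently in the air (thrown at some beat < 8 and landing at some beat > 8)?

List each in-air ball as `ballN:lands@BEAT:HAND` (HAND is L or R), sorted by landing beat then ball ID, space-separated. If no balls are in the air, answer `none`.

Beat 0 (L): throw ball1 h=6 -> lands@6:L; in-air after throw: [b1@6:L]
Beat 2 (L): throw ball2 h=9 -> lands@11:R; in-air after throw: [b1@6:L b2@11:R]
Beat 3 (R): throw ball3 h=6 -> lands@9:R; in-air after throw: [b1@6:L b3@9:R b2@11:R]
Beat 5 (R): throw ball4 h=9 -> lands@14:L; in-air after throw: [b1@6:L b3@9:R b2@11:R b4@14:L]
Beat 6 (L): throw ball1 h=6 -> lands@12:L; in-air after throw: [b3@9:R b2@11:R b1@12:L b4@14:L]
Beat 8 (L): throw ball5 h=9 -> lands@17:R; in-air after throw: [b3@9:R b2@11:R b1@12:L b4@14:L b5@17:R]

Answer: ball3:lands@9:R ball2:lands@11:R ball1:lands@12:L ball4:lands@14:L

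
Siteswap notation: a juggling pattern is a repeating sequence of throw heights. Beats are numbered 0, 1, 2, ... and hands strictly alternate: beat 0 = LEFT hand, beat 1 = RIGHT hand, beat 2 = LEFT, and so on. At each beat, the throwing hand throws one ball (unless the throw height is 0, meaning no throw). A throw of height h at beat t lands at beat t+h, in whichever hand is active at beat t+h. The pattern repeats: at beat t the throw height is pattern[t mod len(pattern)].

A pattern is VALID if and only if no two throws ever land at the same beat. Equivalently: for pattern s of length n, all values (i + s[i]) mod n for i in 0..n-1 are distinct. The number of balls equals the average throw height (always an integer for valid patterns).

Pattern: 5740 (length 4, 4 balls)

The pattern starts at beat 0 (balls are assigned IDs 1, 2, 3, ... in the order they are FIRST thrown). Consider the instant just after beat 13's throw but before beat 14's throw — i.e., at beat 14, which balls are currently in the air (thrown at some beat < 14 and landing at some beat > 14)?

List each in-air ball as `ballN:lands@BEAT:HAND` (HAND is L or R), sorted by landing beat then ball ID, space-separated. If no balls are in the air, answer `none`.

Beat 0 (L): throw ball1 h=5 -> lands@5:R; in-air after throw: [b1@5:R]
Beat 1 (R): throw ball2 h=7 -> lands@8:L; in-air after throw: [b1@5:R b2@8:L]
Beat 2 (L): throw ball3 h=4 -> lands@6:L; in-air after throw: [b1@5:R b3@6:L b2@8:L]
Beat 4 (L): throw ball4 h=5 -> lands@9:R; in-air after throw: [b1@5:R b3@6:L b2@8:L b4@9:R]
Beat 5 (R): throw ball1 h=7 -> lands@12:L; in-air after throw: [b3@6:L b2@8:L b4@9:R b1@12:L]
Beat 6 (L): throw ball3 h=4 -> lands@10:L; in-air after throw: [b2@8:L b4@9:R b3@10:L b1@12:L]
Beat 8 (L): throw ball2 h=5 -> lands@13:R; in-air after throw: [b4@9:R b3@10:L b1@12:L b2@13:R]
Beat 9 (R): throw ball4 h=7 -> lands@16:L; in-air after throw: [b3@10:L b1@12:L b2@13:R b4@16:L]
Beat 10 (L): throw ball3 h=4 -> lands@14:L; in-air after throw: [b1@12:L b2@13:R b3@14:L b4@16:L]
Beat 12 (L): throw ball1 h=5 -> lands@17:R; in-air after throw: [b2@13:R b3@14:L b4@16:L b1@17:R]
Beat 13 (R): throw ball2 h=7 -> lands@20:L; in-air after throw: [b3@14:L b4@16:L b1@17:R b2@20:L]
Beat 14 (L): throw ball3 h=4 -> lands@18:L; in-air after throw: [b4@16:L b1@17:R b3@18:L b2@20:L]

Answer: ball4:lands@16:L ball1:lands@17:R ball2:lands@20:L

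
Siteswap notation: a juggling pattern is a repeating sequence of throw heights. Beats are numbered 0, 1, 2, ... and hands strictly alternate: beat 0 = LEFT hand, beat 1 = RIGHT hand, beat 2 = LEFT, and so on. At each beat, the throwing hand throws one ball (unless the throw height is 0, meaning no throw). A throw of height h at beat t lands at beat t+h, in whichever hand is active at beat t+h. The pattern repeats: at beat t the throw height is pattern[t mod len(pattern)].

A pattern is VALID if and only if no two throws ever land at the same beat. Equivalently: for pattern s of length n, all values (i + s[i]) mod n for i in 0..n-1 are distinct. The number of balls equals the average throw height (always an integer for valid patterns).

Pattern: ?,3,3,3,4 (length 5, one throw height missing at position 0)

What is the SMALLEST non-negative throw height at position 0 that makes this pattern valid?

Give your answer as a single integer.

i=0: s[i]=? (unknown)
i=1: (1 + 3) mod 5 = 4
i=2: (2 + 3) mod 5 = 0
i=3: (3 + 3) mod 5 = 1
i=4: (4 + 4) mod 5 = 3
Known residues: [0, 1, 3, 4]; need a permutation of 0..4, so missing residue r = 2
Need (0 + s) mod 5 = 2; smallest s = (2 - 0) mod 5 = 2

Answer: 2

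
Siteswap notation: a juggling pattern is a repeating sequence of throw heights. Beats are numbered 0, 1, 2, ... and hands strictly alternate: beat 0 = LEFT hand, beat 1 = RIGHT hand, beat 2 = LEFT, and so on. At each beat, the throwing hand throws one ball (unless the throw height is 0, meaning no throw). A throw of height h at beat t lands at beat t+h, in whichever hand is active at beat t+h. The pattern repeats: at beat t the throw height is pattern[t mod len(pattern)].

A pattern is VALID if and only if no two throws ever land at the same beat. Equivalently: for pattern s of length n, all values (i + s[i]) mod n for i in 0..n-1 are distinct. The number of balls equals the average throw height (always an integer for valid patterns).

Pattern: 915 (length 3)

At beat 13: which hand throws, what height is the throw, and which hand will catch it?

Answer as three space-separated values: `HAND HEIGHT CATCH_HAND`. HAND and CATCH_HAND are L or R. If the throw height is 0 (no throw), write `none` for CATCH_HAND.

Beat 13: 13 mod 2 = 1, so hand = R
Throw height = pattern[13 mod 3] = pattern[1] = 1
Lands at beat 13+1=14, 14 mod 2 = 0, so catch hand = L

Answer: R 1 L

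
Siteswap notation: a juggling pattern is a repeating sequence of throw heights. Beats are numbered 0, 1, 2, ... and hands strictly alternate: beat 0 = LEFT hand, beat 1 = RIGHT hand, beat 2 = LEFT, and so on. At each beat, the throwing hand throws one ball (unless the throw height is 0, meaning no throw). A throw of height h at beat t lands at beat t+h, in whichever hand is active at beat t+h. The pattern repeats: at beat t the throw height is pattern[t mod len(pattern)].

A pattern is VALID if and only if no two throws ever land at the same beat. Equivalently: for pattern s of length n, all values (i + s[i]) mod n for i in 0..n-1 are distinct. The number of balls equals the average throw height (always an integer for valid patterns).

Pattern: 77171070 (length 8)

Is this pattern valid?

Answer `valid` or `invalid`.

i=0: (i + s[i]) mod n = (0 + 7) mod 8 = 7
i=1: (i + s[i]) mod n = (1 + 7) mod 8 = 0
i=2: (i + s[i]) mod n = (2 + 1) mod 8 = 3
i=3: (i + s[i]) mod n = (3 + 7) mod 8 = 2
i=4: (i + s[i]) mod n = (4 + 1) mod 8 = 5
i=5: (i + s[i]) mod n = (5 + 0) mod 8 = 5
i=6: (i + s[i]) mod n = (6 + 7) mod 8 = 5
i=7: (i + s[i]) mod n = (7 + 0) mod 8 = 7
Residues: [7, 0, 3, 2, 5, 5, 5, 7], distinct: False

Answer: invalid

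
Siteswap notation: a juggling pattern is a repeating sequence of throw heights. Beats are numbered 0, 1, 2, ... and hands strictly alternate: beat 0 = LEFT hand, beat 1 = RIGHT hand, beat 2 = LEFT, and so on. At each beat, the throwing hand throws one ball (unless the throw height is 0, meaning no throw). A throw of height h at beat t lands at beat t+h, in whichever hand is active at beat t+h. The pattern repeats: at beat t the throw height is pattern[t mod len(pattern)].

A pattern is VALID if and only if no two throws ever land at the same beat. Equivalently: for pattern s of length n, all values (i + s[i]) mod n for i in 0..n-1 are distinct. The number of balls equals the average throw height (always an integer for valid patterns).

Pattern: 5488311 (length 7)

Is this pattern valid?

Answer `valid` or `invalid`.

Answer: invalid

Derivation:
i=0: (i + s[i]) mod n = (0 + 5) mod 7 = 5
i=1: (i + s[i]) mod n = (1 + 4) mod 7 = 5
i=2: (i + s[i]) mod n = (2 + 8) mod 7 = 3
i=3: (i + s[i]) mod n = (3 + 8) mod 7 = 4
i=4: (i + s[i]) mod n = (4 + 3) mod 7 = 0
i=5: (i + s[i]) mod n = (5 + 1) mod 7 = 6
i=6: (i + s[i]) mod n = (6 + 1) mod 7 = 0
Residues: [5, 5, 3, 4, 0, 6, 0], distinct: False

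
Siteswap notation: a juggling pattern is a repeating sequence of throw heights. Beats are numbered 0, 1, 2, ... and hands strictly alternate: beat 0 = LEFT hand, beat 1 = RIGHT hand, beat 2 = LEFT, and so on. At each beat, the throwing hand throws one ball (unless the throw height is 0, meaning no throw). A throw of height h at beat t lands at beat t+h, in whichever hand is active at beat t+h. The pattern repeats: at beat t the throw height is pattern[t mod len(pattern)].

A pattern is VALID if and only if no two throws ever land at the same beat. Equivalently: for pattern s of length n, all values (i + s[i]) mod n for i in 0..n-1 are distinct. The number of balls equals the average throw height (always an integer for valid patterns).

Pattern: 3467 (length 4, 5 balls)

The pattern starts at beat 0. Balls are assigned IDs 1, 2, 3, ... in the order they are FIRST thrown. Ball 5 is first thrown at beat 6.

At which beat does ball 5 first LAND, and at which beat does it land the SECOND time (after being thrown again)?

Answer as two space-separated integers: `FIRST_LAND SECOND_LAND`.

Beat 0 (L): throw ball1 h=3 -> lands@3:R; in-air after throw: [b1@3:R]
Beat 1 (R): throw ball2 h=4 -> lands@5:R; in-air after throw: [b1@3:R b2@5:R]
Beat 2 (L): throw ball3 h=6 -> lands@8:L; in-air after throw: [b1@3:R b2@5:R b3@8:L]
Beat 3 (R): throw ball1 h=7 -> lands@10:L; in-air after throw: [b2@5:R b3@8:L b1@10:L]
Beat 4 (L): throw ball4 h=3 -> lands@7:R; in-air after throw: [b2@5:R b4@7:R b3@8:L b1@10:L]
Beat 5 (R): throw ball2 h=4 -> lands@9:R; in-air after throw: [b4@7:R b3@8:L b2@9:R b1@10:L]
Beat 6 (L): throw ball5 h=6 -> lands@12:L; in-air after throw: [b4@7:R b3@8:L b2@9:R b1@10:L b5@12:L]
Beat 7 (R): throw ball4 h=7 -> lands@14:L; in-air after throw: [b3@8:L b2@9:R b1@10:L b5@12:L b4@14:L]
Beat 8 (L): throw ball3 h=3 -> lands@11:R; in-air after throw: [b2@9:R b1@10:L b3@11:R b5@12:L b4@14:L]
Beat 9 (R): throw ball2 h=4 -> lands@13:R; in-air after throw: [b1@10:L b3@11:R b5@12:L b2@13:R b4@14:L]
Beat 10 (L): throw ball1 h=6 -> lands@16:L; in-air after throw: [b3@11:R b5@12:L b2@13:R b4@14:L b1@16:L]
Beat 11 (R): throw ball3 h=7 -> lands@18:L; in-air after throw: [b5@12:L b2@13:R b4@14:L b1@16:L b3@18:L]
Beat 12 (L): throw ball5 h=3 -> lands@15:R; in-air after throw: [b2@13:R b4@14:L b5@15:R b1@16:L b3@18:L]
Beat 13 (R): throw ball2 h=4 -> lands@17:R; in-air after throw: [b4@14:L b5@15:R b1@16:L b2@17:R b3@18:L]
Beat 14 (L): throw ball4 h=6 -> lands@20:L; in-air after throw: [b5@15:R b1@16:L b2@17:R b3@18:L b4@20:L]
Beat 15 (R): throw ball5 h=7 -> lands@22:L; in-air after throw: [b1@16:L b2@17:R b3@18:L b4@20:L b5@22:L]
Ball 5: thrown@6 h=6 -> first land @12; rethrown@12 h=3 -> second land @15

Answer: 12 15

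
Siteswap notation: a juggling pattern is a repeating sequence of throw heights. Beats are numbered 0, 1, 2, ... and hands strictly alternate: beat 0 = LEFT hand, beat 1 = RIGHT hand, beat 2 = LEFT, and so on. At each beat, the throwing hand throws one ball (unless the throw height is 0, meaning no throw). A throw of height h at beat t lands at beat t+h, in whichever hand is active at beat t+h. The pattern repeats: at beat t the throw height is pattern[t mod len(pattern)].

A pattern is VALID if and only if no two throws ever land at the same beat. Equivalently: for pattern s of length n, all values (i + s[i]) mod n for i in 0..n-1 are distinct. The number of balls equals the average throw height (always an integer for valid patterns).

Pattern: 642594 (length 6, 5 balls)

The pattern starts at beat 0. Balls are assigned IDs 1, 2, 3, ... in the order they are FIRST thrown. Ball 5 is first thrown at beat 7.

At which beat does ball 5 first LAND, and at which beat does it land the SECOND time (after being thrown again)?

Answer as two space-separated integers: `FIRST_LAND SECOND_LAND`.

Beat 0 (L): throw ball1 h=6 -> lands@6:L; in-air after throw: [b1@6:L]
Beat 1 (R): throw ball2 h=4 -> lands@5:R; in-air after throw: [b2@5:R b1@6:L]
Beat 2 (L): throw ball3 h=2 -> lands@4:L; in-air after throw: [b3@4:L b2@5:R b1@6:L]
Beat 3 (R): throw ball4 h=5 -> lands@8:L; in-air after throw: [b3@4:L b2@5:R b1@6:L b4@8:L]
Beat 4 (L): throw ball3 h=9 -> lands@13:R; in-air after throw: [b2@5:R b1@6:L b4@8:L b3@13:R]
Beat 5 (R): throw ball2 h=4 -> lands@9:R; in-air after throw: [b1@6:L b4@8:L b2@9:R b3@13:R]
Beat 6 (L): throw ball1 h=6 -> lands@12:L; in-air after throw: [b4@8:L b2@9:R b1@12:L b3@13:R]
Beat 7 (R): throw ball5 h=4 -> lands@11:R; in-air after throw: [b4@8:L b2@9:R b5@11:R b1@12:L b3@13:R]
Beat 8 (L): throw ball4 h=2 -> lands@10:L; in-air after throw: [b2@9:R b4@10:L b5@11:R b1@12:L b3@13:R]
Beat 9 (R): throw ball2 h=5 -> lands@14:L; in-air after throw: [b4@10:L b5@11:R b1@12:L b3@13:R b2@14:L]
Beat 10 (L): throw ball4 h=9 -> lands@19:R; in-air after throw: [b5@11:R b1@12:L b3@13:R b2@14:L b4@19:R]
Beat 11 (R): throw ball5 h=4 -> lands@15:R; in-air after throw: [b1@12:L b3@13:R b2@14:L b5@15:R b4@19:R]
Beat 12 (L): throw ball1 h=6 -> lands@18:L; in-air after throw: [b3@13:R b2@14:L b5@15:R b1@18:L b4@19:R]
Beat 13 (R): throw ball3 h=4 -> lands@17:R; in-air after throw: [b2@14:L b5@15:R b3@17:R b1@18:L b4@19:R]
Beat 14 (L): throw ball2 h=2 -> lands@16:L; in-air after throw: [b5@15:R b2@16:L b3@17:R b1@18:L b4@19:R]
Beat 15 (R): throw ball5 h=5 -> lands@20:L; in-air after throw: [b2@16:L b3@17:R b1@18:L b4@19:R b5@20:L]
Ball 5: thrown@7 h=4 -> first land @11; rethrown@11 h=4 -> second land @15

Answer: 11 15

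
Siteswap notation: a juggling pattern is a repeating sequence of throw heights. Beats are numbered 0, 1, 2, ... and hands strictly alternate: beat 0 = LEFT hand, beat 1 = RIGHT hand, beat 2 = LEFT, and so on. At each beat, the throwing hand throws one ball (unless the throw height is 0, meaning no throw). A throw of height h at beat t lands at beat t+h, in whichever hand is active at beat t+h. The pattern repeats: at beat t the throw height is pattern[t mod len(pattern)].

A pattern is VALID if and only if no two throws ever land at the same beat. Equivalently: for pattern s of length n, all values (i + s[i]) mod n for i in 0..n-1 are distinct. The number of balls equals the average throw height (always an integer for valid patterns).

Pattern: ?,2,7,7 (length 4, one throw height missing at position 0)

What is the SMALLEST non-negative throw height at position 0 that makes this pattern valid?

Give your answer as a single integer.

Answer: 0

Derivation:
i=0: s[i]=? (unknown)
i=1: (1 + 2) mod 4 = 3
i=2: (2 + 7) mod 4 = 1
i=3: (3 + 7) mod 4 = 2
Known residues: [1, 2, 3]; need a permutation of 0..3, so missing residue r = 0
Need (0 + s) mod 4 = 0; smallest s = (0 - 0) mod 4 = 0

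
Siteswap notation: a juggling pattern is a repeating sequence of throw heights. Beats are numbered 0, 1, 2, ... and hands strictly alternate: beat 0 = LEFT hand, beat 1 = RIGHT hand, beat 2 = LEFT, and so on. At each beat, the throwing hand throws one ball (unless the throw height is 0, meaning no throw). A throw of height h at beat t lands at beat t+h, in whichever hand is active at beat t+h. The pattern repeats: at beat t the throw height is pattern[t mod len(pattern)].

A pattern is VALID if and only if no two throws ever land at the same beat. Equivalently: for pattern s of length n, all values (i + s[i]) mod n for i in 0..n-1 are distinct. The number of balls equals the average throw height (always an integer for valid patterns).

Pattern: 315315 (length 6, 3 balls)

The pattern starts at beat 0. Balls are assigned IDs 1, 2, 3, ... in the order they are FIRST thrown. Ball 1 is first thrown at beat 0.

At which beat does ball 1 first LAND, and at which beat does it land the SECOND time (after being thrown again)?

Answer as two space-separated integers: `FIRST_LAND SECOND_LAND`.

Answer: 3 6

Derivation:
Beat 0 (L): throw ball1 h=3 -> lands@3:R; in-air after throw: [b1@3:R]
Beat 1 (R): throw ball2 h=1 -> lands@2:L; in-air after throw: [b2@2:L b1@3:R]
Beat 2 (L): throw ball2 h=5 -> lands@7:R; in-air after throw: [b1@3:R b2@7:R]
Beat 3 (R): throw ball1 h=3 -> lands@6:L; in-air after throw: [b1@6:L b2@7:R]
Beat 4 (L): throw ball3 h=1 -> lands@5:R; in-air after throw: [b3@5:R b1@6:L b2@7:R]
Beat 5 (R): throw ball3 h=5 -> lands@10:L; in-air after throw: [b1@6:L b2@7:R b3@10:L]
Beat 6 (L): throw ball1 h=3 -> lands@9:R; in-air after throw: [b2@7:R b1@9:R b3@10:L]
Ball 1: thrown@0 h=3 -> first land @3; rethrown@3 h=3 -> second land @6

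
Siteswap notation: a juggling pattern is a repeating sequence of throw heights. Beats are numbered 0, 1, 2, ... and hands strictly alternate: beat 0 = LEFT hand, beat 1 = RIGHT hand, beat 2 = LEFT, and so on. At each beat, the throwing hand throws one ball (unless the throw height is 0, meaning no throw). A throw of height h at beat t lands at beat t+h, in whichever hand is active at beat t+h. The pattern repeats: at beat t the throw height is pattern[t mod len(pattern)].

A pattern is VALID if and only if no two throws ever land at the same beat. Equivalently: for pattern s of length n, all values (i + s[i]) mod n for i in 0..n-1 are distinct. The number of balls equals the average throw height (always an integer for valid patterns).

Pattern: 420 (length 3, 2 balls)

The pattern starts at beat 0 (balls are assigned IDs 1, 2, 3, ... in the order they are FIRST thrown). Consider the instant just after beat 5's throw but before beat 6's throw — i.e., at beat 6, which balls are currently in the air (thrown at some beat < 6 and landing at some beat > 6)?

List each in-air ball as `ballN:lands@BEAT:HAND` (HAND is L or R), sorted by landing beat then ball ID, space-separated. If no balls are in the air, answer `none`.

Beat 0 (L): throw ball1 h=4 -> lands@4:L; in-air after throw: [b1@4:L]
Beat 1 (R): throw ball2 h=2 -> lands@3:R; in-air after throw: [b2@3:R b1@4:L]
Beat 3 (R): throw ball2 h=4 -> lands@7:R; in-air after throw: [b1@4:L b2@7:R]
Beat 4 (L): throw ball1 h=2 -> lands@6:L; in-air after throw: [b1@6:L b2@7:R]
Beat 6 (L): throw ball1 h=4 -> lands@10:L; in-air after throw: [b2@7:R b1@10:L]

Answer: ball2:lands@7:R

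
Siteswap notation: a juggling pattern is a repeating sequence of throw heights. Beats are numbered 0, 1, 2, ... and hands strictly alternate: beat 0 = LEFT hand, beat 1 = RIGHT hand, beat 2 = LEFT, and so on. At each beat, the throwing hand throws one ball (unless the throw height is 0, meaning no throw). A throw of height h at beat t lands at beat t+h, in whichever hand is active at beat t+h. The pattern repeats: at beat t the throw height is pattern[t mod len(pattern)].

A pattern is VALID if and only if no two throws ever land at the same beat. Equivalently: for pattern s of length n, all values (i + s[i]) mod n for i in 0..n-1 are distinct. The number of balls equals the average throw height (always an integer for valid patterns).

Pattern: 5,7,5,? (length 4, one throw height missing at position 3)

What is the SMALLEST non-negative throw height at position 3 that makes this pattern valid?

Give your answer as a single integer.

i=0: (0 + 5) mod 4 = 1
i=1: (1 + 7) mod 4 = 0
i=2: (2 + 5) mod 4 = 3
i=3: s[i]=? (unknown)
Known residues: [0, 1, 3]; need a permutation of 0..3, so missing residue r = 2
Need (3 + s) mod 4 = 2; smallest s = (2 - 3) mod 4 = 3

Answer: 3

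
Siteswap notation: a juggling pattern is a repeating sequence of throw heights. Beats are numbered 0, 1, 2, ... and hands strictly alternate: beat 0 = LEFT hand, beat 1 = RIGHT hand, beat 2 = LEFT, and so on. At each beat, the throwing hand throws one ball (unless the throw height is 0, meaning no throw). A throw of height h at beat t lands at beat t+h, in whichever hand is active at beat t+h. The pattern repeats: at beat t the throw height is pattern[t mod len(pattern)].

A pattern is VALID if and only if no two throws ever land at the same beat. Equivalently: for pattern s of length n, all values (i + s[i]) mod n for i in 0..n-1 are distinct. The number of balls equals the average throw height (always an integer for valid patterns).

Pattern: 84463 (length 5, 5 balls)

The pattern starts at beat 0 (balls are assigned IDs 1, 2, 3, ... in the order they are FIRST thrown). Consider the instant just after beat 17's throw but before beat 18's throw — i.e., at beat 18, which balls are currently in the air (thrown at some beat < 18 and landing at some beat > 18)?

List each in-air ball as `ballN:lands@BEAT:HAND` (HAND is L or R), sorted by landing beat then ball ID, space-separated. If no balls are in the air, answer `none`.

Answer: ball2:lands@19:R ball4:lands@20:L ball1:lands@21:R ball5:lands@23:R

Derivation:
Beat 0 (L): throw ball1 h=8 -> lands@8:L; in-air after throw: [b1@8:L]
Beat 1 (R): throw ball2 h=4 -> lands@5:R; in-air after throw: [b2@5:R b1@8:L]
Beat 2 (L): throw ball3 h=4 -> lands@6:L; in-air after throw: [b2@5:R b3@6:L b1@8:L]
Beat 3 (R): throw ball4 h=6 -> lands@9:R; in-air after throw: [b2@5:R b3@6:L b1@8:L b4@9:R]
Beat 4 (L): throw ball5 h=3 -> lands@7:R; in-air after throw: [b2@5:R b3@6:L b5@7:R b1@8:L b4@9:R]
Beat 5 (R): throw ball2 h=8 -> lands@13:R; in-air after throw: [b3@6:L b5@7:R b1@8:L b4@9:R b2@13:R]
Beat 6 (L): throw ball3 h=4 -> lands@10:L; in-air after throw: [b5@7:R b1@8:L b4@9:R b3@10:L b2@13:R]
Beat 7 (R): throw ball5 h=4 -> lands@11:R; in-air after throw: [b1@8:L b4@9:R b3@10:L b5@11:R b2@13:R]
Beat 8 (L): throw ball1 h=6 -> lands@14:L; in-air after throw: [b4@9:R b3@10:L b5@11:R b2@13:R b1@14:L]
Beat 9 (R): throw ball4 h=3 -> lands@12:L; in-air after throw: [b3@10:L b5@11:R b4@12:L b2@13:R b1@14:L]
Beat 10 (L): throw ball3 h=8 -> lands@18:L; in-air after throw: [b5@11:R b4@12:L b2@13:R b1@14:L b3@18:L]
Beat 11 (R): throw ball5 h=4 -> lands@15:R; in-air after throw: [b4@12:L b2@13:R b1@14:L b5@15:R b3@18:L]
Beat 12 (L): throw ball4 h=4 -> lands@16:L; in-air after throw: [b2@13:R b1@14:L b5@15:R b4@16:L b3@18:L]
Beat 13 (R): throw ball2 h=6 -> lands@19:R; in-air after throw: [b1@14:L b5@15:R b4@16:L b3@18:L b2@19:R]
Beat 14 (L): throw ball1 h=3 -> lands@17:R; in-air after throw: [b5@15:R b4@16:L b1@17:R b3@18:L b2@19:R]
Beat 15 (R): throw ball5 h=8 -> lands@23:R; in-air after throw: [b4@16:L b1@17:R b3@18:L b2@19:R b5@23:R]
Beat 16 (L): throw ball4 h=4 -> lands@20:L; in-air after throw: [b1@17:R b3@18:L b2@19:R b4@20:L b5@23:R]
Beat 17 (R): throw ball1 h=4 -> lands@21:R; in-air after throw: [b3@18:L b2@19:R b4@20:L b1@21:R b5@23:R]
Beat 18 (L): throw ball3 h=6 -> lands@24:L; in-air after throw: [b2@19:R b4@20:L b1@21:R b5@23:R b3@24:L]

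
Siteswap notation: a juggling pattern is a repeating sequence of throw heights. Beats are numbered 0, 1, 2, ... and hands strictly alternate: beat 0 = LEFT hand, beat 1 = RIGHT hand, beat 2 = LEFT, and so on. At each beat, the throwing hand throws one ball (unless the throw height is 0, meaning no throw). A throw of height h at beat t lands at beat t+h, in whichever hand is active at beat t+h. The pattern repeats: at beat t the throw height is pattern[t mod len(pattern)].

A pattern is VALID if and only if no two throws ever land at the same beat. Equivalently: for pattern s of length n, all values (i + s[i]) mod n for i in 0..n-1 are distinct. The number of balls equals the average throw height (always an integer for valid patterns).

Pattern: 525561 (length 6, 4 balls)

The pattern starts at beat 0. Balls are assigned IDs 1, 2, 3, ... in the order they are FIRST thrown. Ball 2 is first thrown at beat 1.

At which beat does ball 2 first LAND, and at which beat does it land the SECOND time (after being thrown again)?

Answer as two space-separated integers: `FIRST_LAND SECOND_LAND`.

Answer: 3 8

Derivation:
Beat 0 (L): throw ball1 h=5 -> lands@5:R; in-air after throw: [b1@5:R]
Beat 1 (R): throw ball2 h=2 -> lands@3:R; in-air after throw: [b2@3:R b1@5:R]
Beat 2 (L): throw ball3 h=5 -> lands@7:R; in-air after throw: [b2@3:R b1@5:R b3@7:R]
Beat 3 (R): throw ball2 h=5 -> lands@8:L; in-air after throw: [b1@5:R b3@7:R b2@8:L]
Beat 4 (L): throw ball4 h=6 -> lands@10:L; in-air after throw: [b1@5:R b3@7:R b2@8:L b4@10:L]
Beat 5 (R): throw ball1 h=1 -> lands@6:L; in-air after throw: [b1@6:L b3@7:R b2@8:L b4@10:L]
Beat 6 (L): throw ball1 h=5 -> lands@11:R; in-air after throw: [b3@7:R b2@8:L b4@10:L b1@11:R]
Beat 7 (R): throw ball3 h=2 -> lands@9:R; in-air after throw: [b2@8:L b3@9:R b4@10:L b1@11:R]
Beat 8 (L): throw ball2 h=5 -> lands@13:R; in-air after throw: [b3@9:R b4@10:L b1@11:R b2@13:R]
Ball 2: thrown@1 h=2 -> first land @3; rethrown@3 h=5 -> second land @8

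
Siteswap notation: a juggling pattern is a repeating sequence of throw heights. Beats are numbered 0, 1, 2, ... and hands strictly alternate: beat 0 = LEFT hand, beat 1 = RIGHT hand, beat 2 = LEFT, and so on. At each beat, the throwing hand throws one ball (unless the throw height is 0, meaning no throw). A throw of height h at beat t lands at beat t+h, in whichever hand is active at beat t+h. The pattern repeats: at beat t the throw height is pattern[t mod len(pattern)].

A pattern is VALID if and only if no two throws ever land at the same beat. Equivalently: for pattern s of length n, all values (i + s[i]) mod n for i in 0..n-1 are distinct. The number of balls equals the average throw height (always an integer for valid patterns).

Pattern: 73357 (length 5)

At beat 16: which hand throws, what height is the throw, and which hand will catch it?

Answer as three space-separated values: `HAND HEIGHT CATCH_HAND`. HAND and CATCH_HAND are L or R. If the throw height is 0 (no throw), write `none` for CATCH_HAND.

Answer: L 3 R

Derivation:
Beat 16: 16 mod 2 = 0, so hand = L
Throw height = pattern[16 mod 5] = pattern[1] = 3
Lands at beat 16+3=19, 19 mod 2 = 1, so catch hand = R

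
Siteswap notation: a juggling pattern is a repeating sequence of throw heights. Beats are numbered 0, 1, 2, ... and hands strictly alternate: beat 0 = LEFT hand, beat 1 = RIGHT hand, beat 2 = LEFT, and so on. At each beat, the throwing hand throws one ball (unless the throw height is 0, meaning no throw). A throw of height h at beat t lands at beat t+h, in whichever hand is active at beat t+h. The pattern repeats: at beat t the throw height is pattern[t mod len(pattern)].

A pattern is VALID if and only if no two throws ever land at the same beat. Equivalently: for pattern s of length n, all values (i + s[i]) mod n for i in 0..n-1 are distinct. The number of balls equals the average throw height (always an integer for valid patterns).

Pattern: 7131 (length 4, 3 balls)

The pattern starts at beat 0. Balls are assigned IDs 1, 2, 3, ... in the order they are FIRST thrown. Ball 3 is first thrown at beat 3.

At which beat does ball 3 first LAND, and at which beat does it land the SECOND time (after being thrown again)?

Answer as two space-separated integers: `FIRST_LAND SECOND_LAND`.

Answer: 4 11

Derivation:
Beat 0 (L): throw ball1 h=7 -> lands@7:R; in-air after throw: [b1@7:R]
Beat 1 (R): throw ball2 h=1 -> lands@2:L; in-air after throw: [b2@2:L b1@7:R]
Beat 2 (L): throw ball2 h=3 -> lands@5:R; in-air after throw: [b2@5:R b1@7:R]
Beat 3 (R): throw ball3 h=1 -> lands@4:L; in-air after throw: [b3@4:L b2@5:R b1@7:R]
Beat 4 (L): throw ball3 h=7 -> lands@11:R; in-air after throw: [b2@5:R b1@7:R b3@11:R]
Beat 5 (R): throw ball2 h=1 -> lands@6:L; in-air after throw: [b2@6:L b1@7:R b3@11:R]
Beat 6 (L): throw ball2 h=3 -> lands@9:R; in-air after throw: [b1@7:R b2@9:R b3@11:R]
Beat 7 (R): throw ball1 h=1 -> lands@8:L; in-air after throw: [b1@8:L b2@9:R b3@11:R]
Beat 8 (L): throw ball1 h=7 -> lands@15:R; in-air after throw: [b2@9:R b3@11:R b1@15:R]
Beat 9 (R): throw ball2 h=1 -> lands@10:L; in-air after throw: [b2@10:L b3@11:R b1@15:R]
Beat 10 (L): throw ball2 h=3 -> lands@13:R; in-air after throw: [b3@11:R b2@13:R b1@15:R]
Beat 11 (R): throw ball3 h=1 -> lands@12:L; in-air after throw: [b3@12:L b2@13:R b1@15:R]
Ball 3: thrown@3 h=1 -> first land @4; rethrown@4 h=7 -> second land @11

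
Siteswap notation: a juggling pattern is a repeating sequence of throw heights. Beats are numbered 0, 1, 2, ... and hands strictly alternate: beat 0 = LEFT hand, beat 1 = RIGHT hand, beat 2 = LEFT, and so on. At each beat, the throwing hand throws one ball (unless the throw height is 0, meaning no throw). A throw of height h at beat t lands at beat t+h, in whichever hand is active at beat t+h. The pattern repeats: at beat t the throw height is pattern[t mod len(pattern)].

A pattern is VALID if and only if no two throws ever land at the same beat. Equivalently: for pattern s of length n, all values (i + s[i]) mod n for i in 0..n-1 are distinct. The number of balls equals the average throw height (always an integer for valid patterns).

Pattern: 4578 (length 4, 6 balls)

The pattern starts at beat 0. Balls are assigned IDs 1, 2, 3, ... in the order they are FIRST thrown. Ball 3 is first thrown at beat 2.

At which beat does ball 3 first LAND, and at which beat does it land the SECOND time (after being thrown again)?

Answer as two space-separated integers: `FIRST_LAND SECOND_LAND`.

Beat 0 (L): throw ball1 h=4 -> lands@4:L; in-air after throw: [b1@4:L]
Beat 1 (R): throw ball2 h=5 -> lands@6:L; in-air after throw: [b1@4:L b2@6:L]
Beat 2 (L): throw ball3 h=7 -> lands@9:R; in-air after throw: [b1@4:L b2@6:L b3@9:R]
Beat 3 (R): throw ball4 h=8 -> lands@11:R; in-air after throw: [b1@4:L b2@6:L b3@9:R b4@11:R]
Beat 4 (L): throw ball1 h=4 -> lands@8:L; in-air after throw: [b2@6:L b1@8:L b3@9:R b4@11:R]
Beat 5 (R): throw ball5 h=5 -> lands@10:L; in-air after throw: [b2@6:L b1@8:L b3@9:R b5@10:L b4@11:R]
Beat 6 (L): throw ball2 h=7 -> lands@13:R; in-air after throw: [b1@8:L b3@9:R b5@10:L b4@11:R b2@13:R]
Beat 7 (R): throw ball6 h=8 -> lands@15:R; in-air after throw: [b1@8:L b3@9:R b5@10:L b4@11:R b2@13:R b6@15:R]
Beat 8 (L): throw ball1 h=4 -> lands@12:L; in-air after throw: [b3@9:R b5@10:L b4@11:R b1@12:L b2@13:R b6@15:R]
Beat 9 (R): throw ball3 h=5 -> lands@14:L; in-air after throw: [b5@10:L b4@11:R b1@12:L b2@13:R b3@14:L b6@15:R]
Beat 10 (L): throw ball5 h=7 -> lands@17:R; in-air after throw: [b4@11:R b1@12:L b2@13:R b3@14:L b6@15:R b5@17:R]
Beat 11 (R): throw ball4 h=8 -> lands@19:R; in-air after throw: [b1@12:L b2@13:R b3@14:L b6@15:R b5@17:R b4@19:R]
Beat 12 (L): throw ball1 h=4 -> lands@16:L; in-air after throw: [b2@13:R b3@14:L b6@15:R b1@16:L b5@17:R b4@19:R]
Beat 13 (R): throw ball2 h=5 -> lands@18:L; in-air after throw: [b3@14:L b6@15:R b1@16:L b5@17:R b2@18:L b4@19:R]
Beat 14 (L): throw ball3 h=7 -> lands@21:R; in-air after throw: [b6@15:R b1@16:L b5@17:R b2@18:L b4@19:R b3@21:R]
Ball 3: thrown@2 h=7 -> first land @9; rethrown@9 h=5 -> second land @14

Answer: 9 14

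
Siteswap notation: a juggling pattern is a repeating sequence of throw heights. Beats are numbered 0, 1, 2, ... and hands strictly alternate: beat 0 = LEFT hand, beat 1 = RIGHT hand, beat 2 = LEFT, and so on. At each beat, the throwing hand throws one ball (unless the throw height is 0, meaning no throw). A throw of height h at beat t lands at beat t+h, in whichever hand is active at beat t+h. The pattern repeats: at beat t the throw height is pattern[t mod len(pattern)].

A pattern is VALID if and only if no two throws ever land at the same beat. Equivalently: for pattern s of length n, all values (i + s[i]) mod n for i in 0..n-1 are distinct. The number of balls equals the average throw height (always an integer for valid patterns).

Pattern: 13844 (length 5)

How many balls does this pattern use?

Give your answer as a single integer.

Pattern = [1, 3, 8, 4, 4], length n = 5
  position 0: throw height = 1, running sum = 1
  position 1: throw height = 3, running sum = 4
  position 2: throw height = 8, running sum = 12
  position 3: throw height = 4, running sum = 16
  position 4: throw height = 4, running sum = 20
Total sum = 20; balls = sum / n = 20 / 5 = 4

Answer: 4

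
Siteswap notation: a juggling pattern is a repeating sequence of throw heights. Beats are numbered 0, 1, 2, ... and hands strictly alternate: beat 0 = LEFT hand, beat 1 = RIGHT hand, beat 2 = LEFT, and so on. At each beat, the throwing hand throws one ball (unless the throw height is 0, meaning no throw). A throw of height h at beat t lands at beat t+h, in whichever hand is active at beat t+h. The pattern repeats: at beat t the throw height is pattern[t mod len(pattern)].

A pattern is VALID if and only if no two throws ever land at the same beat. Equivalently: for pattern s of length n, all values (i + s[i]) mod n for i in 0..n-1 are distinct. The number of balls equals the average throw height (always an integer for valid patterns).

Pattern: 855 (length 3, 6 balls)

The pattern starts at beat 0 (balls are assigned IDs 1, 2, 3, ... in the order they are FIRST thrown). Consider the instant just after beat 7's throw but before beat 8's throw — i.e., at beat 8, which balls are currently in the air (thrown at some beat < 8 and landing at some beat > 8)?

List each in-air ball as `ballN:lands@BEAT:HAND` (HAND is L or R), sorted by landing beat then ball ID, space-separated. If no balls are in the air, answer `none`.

Answer: ball5:lands@9:R ball6:lands@10:L ball4:lands@11:R ball3:lands@12:L ball2:lands@14:L

Derivation:
Beat 0 (L): throw ball1 h=8 -> lands@8:L; in-air after throw: [b1@8:L]
Beat 1 (R): throw ball2 h=5 -> lands@6:L; in-air after throw: [b2@6:L b1@8:L]
Beat 2 (L): throw ball3 h=5 -> lands@7:R; in-air after throw: [b2@6:L b3@7:R b1@8:L]
Beat 3 (R): throw ball4 h=8 -> lands@11:R; in-air after throw: [b2@6:L b3@7:R b1@8:L b4@11:R]
Beat 4 (L): throw ball5 h=5 -> lands@9:R; in-air after throw: [b2@6:L b3@7:R b1@8:L b5@9:R b4@11:R]
Beat 5 (R): throw ball6 h=5 -> lands@10:L; in-air after throw: [b2@6:L b3@7:R b1@8:L b5@9:R b6@10:L b4@11:R]
Beat 6 (L): throw ball2 h=8 -> lands@14:L; in-air after throw: [b3@7:R b1@8:L b5@9:R b6@10:L b4@11:R b2@14:L]
Beat 7 (R): throw ball3 h=5 -> lands@12:L; in-air after throw: [b1@8:L b5@9:R b6@10:L b4@11:R b3@12:L b2@14:L]
Beat 8 (L): throw ball1 h=5 -> lands@13:R; in-air after throw: [b5@9:R b6@10:L b4@11:R b3@12:L b1@13:R b2@14:L]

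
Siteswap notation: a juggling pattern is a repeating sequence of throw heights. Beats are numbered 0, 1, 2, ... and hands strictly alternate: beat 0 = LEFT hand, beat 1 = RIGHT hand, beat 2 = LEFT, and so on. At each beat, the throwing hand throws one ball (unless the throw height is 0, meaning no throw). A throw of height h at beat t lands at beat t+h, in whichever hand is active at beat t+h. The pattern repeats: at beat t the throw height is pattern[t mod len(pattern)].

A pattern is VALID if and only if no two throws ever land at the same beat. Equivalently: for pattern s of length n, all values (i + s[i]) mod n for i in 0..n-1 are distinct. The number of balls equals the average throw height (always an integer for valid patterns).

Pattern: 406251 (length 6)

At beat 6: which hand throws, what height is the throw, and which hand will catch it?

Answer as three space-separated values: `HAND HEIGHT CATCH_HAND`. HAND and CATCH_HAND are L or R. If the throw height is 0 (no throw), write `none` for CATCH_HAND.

Beat 6: 6 mod 2 = 0, so hand = L
Throw height = pattern[6 mod 6] = pattern[0] = 4
Lands at beat 6+4=10, 10 mod 2 = 0, so catch hand = L

Answer: L 4 L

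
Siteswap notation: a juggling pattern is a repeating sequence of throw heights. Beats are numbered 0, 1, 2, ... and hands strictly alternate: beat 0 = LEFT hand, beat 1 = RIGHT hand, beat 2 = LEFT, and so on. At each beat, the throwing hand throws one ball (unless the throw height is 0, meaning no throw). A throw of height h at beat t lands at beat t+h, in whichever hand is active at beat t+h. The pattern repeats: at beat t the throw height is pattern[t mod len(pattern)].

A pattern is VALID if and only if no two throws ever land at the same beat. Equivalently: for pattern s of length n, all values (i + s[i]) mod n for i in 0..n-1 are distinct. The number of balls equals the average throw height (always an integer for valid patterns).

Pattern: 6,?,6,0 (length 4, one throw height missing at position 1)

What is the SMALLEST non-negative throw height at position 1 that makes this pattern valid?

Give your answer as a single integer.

i=0: (0 + 6) mod 4 = 2
i=1: s[i]=? (unknown)
i=2: (2 + 6) mod 4 = 0
i=3: (3 + 0) mod 4 = 3
Known residues: [0, 2, 3]; need a permutation of 0..3, so missing residue r = 1
Need (1 + s) mod 4 = 1; smallest s = (1 - 1) mod 4 = 0

Answer: 0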